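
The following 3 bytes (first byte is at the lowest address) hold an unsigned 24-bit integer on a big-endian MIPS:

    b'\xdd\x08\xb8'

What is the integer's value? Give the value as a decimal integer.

Big-endian stores the most-significant byte at the lowest address.
The bytes are already most-significant first: 0xDD08B8.
0xDD08B8 = 14485688.

14485688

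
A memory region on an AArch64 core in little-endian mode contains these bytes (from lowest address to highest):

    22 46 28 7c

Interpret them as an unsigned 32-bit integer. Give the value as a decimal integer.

2083014178

Little-endian: lowest address holds the least-significant byte.
Reassemble most-significant byte first: 7C 28 46 22 → 0x7C284622.
0x7C284622 = 2083014178.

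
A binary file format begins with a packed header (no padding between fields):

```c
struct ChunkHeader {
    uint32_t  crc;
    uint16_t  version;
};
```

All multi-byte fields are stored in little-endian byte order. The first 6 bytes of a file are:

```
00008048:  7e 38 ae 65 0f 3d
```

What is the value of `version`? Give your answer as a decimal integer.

15631

`version` follows `crc` (4 bytes), so it starts at byte offset 4 and occupies 2 bytes.
Bytes at offsets 4..5: 0F 3D.
In little-endian order the low byte comes first in memory.
Reassemble most-significant byte first: 3D 0F → 0x3D0F.
0x3D0F = 15631.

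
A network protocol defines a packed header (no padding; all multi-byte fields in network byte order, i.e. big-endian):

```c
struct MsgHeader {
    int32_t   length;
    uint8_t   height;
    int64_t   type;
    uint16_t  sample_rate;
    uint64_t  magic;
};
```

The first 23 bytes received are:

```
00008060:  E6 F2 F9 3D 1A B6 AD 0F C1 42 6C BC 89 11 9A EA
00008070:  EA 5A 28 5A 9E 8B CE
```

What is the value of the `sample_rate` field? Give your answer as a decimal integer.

`sample_rate` follows `length` (4 B), `height` (1 B), `type` (8 B), so it starts at offset 4 + 1 + 8 = 13 and occupies 2 bytes.
Bytes at offsets 13..14: 11 9A.
Big-endian stores the most-significant byte at the lowest address.
The bytes are already most-significant first: 0x119A.
0x119A = 4506.

4506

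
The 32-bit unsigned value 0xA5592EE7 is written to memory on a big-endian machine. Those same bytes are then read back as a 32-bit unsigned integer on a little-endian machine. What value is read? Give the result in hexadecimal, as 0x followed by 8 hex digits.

Stored big-endian, the bytes at ascending addresses are A5 59 2E E7.
Read back as little-endian, the first byte is least significant, giving 0xE72E59A5.

0xE72E59A5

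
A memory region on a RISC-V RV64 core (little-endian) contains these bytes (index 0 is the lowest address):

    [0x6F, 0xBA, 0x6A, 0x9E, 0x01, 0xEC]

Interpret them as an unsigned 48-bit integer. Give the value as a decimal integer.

Little-endian: lowest address holds the least-significant byte.
Reassemble most-significant byte first: EC 01 9E 6A BA 6F → 0xEC019E6ABA6F.
0xEC019E6ABA6F = 259491696917103.

259491696917103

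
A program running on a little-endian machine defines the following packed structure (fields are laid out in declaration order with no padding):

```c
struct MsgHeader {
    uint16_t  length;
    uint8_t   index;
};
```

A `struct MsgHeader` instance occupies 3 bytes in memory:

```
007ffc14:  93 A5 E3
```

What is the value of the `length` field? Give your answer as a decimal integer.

`length` is the first field, at byte offset 0, occupying 2 bytes.
Bytes at offsets 0..1: 93 A5.
Little-endian stores the least-significant byte at the lowest address.
Reassemble most-significant byte first: A5 93 → 0xA593.
0xA593 = 42387.

42387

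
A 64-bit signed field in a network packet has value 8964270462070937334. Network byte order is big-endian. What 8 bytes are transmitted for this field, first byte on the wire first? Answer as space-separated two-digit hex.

7C 67 7C 7D 92 43 D6 F6

8964270462070937334 in hexadecimal, padded to 64 bits, is 0x7C677C7D9243D6F6.
Split into bytes (most-significant first): 7C 67 7C 7D 92 43 D6 F6.
In big-endian order the high byte comes first in memory.
So the memory order matches the most-significant-first order: 7C 67 7C 7D 92 43 D6 F6.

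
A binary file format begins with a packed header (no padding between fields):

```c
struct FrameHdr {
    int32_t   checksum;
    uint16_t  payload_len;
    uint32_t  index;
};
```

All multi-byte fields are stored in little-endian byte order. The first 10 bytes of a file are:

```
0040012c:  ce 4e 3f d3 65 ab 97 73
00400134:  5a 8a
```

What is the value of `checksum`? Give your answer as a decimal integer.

-750825778

`checksum` is the first field, at byte offset 0, occupying 4 bytes.
Bytes at offsets 0..3: CE 4E 3F D3.
Little-endian: lowest address holds the least-significant byte.
Reassemble most-significant byte first: D3 3F 4E CE → 0xD33F4ECE.
Top bit is set, so as a signed 32-bit value this is 0xD33F4ECE − 2^32 = -750825778.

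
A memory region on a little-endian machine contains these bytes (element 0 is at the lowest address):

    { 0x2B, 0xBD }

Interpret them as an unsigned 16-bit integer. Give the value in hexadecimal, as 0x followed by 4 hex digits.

In little-endian order the low byte comes first in memory.
Reassemble most-significant byte first: BD 2B → 0xBD2B.

0xBD2B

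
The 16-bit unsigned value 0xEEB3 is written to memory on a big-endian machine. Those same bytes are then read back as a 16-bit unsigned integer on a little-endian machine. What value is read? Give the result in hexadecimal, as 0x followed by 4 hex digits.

0xB3EE

Stored big-endian, the bytes at ascending addresses are EE B3.
Read back as little-endian, the first byte is least significant, giving 0xB3EE.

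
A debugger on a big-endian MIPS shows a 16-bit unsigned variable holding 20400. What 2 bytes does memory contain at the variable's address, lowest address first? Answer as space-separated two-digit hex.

4F B0

20400 in hexadecimal, padded to 16 bits, is 0x4FB0.
Split into bytes (most-significant first): 4F B0.
Big-endian: lowest address holds the most-significant byte.
So the memory order matches the most-significant-first order: 4F B0.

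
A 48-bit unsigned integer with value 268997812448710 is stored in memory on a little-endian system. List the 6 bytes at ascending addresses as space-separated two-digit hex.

268997812448710 in hexadecimal, padded to 48 bits, is 0xF4A6EF0E6DC6.
Split into bytes (most-significant first): F4 A6 EF 0E 6D C6.
Little-endian stores the least-significant byte at the lowest address.
So at ascending addresses the bytes are C6 6D 0E EF A6 F4.

C6 6D 0E EF A6 F4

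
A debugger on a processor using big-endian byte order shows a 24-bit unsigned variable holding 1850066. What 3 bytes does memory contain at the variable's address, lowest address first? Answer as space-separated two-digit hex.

1850066 in hexadecimal, padded to 24 bits, is 0x1C3AD2.
Split into bytes (most-significant first): 1C 3A D2.
In big-endian order the high byte comes first in memory.
So the memory order matches the most-significant-first order: 1C 3A D2.

1C 3A D2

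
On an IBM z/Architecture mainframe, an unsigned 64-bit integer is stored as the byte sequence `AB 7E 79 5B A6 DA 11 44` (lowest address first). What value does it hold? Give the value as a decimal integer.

Big-endian stores the most-significant byte at the lowest address.
The bytes are already most-significant first: 0xAB7E795BA6DA1144.
0xAB7E795BA6DA1144 = 12357447862099513668.

12357447862099513668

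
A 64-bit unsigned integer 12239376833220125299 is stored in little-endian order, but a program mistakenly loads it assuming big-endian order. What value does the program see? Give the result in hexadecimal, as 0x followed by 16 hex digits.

12239376833220125299 in 64-bit hexadecimal is 0xA9DB0062003B2273.
Stored little-endian, the bytes at ascending addresses are 73 22 3B 00 62 00 DB A9.
Read back as big-endian, the last byte is least significant, giving 0x73223B006200DBA9.

0x73223B006200DBA9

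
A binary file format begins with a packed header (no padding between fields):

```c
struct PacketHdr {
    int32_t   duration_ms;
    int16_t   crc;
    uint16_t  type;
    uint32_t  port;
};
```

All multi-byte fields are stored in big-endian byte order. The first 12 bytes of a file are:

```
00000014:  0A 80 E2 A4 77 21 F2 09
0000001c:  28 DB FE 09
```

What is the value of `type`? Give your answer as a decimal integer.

61961

`type` follows `duration_ms` (4 B), `crc` (2 B), so it starts at offset 4 + 2 = 6 and occupies 2 bytes.
Bytes at offsets 6..7: F2 09.
In big-endian order the high byte comes first in memory.
The bytes are already most-significant first: 0xF209.
0xF209 = 61961.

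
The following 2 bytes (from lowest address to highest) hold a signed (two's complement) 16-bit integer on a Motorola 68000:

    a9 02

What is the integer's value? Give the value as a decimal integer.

-22270

Big-endian: lowest address holds the most-significant byte.
The bytes are already most-significant first: 0xA902.
Top bit is set, so as a signed 16-bit value this is 0xA902 − 2^16 = -22270.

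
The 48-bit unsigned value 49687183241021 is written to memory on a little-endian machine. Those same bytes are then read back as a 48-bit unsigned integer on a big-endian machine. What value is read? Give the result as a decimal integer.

49687183241021 in 48-bit hexadecimal is 0x2D30B2E82F3D.
Stored little-endian, the bytes at ascending addresses are 3D 2F E8 B2 30 2D.
Read back as big-endian, the last byte is least significant, giving 0x3D2FE8B2302D.
0x3D2FE8B2302D = 67275976749101.

67275976749101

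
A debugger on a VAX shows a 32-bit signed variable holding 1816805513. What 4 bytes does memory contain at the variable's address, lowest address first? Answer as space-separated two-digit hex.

1816805513 in hexadecimal, padded to 32 bits, is 0x6C4A4089.
Split into bytes (most-significant first): 6C 4A 40 89.
Little-endian: lowest address holds the least-significant byte.
So at ascending addresses the bytes are 89 40 4A 6C.

89 40 4A 6C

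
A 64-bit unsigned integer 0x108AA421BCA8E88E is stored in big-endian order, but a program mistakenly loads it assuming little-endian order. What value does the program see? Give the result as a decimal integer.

Stored big-endian, the bytes at ascending addresses are 10 8A A4 21 BC A8 E8 8E.
Read back as little-endian, the first byte is least significant, giving 0x8EE8A8BC21A48A10.
0x8EE8A8BC21A48A10 = 10297666073954388496.

10297666073954388496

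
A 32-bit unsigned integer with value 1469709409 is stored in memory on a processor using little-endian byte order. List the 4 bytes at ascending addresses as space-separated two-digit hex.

1469709409 in hexadecimal, padded to 32 bits, is 0x5799FC61.
Split into bytes (most-significant first): 57 99 FC 61.
Little-endian: lowest address holds the least-significant byte.
So at ascending addresses the bytes are 61 FC 99 57.

61 FC 99 57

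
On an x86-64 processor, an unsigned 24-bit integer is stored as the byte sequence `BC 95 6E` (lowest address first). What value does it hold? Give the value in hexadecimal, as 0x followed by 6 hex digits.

0x6E95BC

Little-endian stores the least-significant byte at the lowest address.
Reassemble most-significant byte first: 6E 95 BC → 0x6E95BC.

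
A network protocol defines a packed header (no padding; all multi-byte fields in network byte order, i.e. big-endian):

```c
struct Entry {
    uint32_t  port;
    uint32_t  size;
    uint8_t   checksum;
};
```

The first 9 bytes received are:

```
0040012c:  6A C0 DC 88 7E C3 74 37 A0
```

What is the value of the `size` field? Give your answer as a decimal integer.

2126738487

`size` follows `port` (4 bytes), so it starts at byte offset 4 and occupies 4 bytes.
Bytes at offsets 4..7: 7E C3 74 37.
Big-endian: lowest address holds the most-significant byte.
The bytes are already most-significant first: 0x7EC37437.
0x7EC37437 = 2126738487.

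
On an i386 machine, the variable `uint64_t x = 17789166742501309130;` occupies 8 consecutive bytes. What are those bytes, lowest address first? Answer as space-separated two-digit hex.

CA BA FB B8 E6 D0 DF F6

17789166742501309130 in hexadecimal, padded to 64 bits, is 0xF6DFD0E6B8FBBACA.
Split into bytes (most-significant first): F6 DF D0 E6 B8 FB BA CA.
Little-endian: lowest address holds the least-significant byte.
So at ascending addresses the bytes are CA BA FB B8 E6 D0 DF F6.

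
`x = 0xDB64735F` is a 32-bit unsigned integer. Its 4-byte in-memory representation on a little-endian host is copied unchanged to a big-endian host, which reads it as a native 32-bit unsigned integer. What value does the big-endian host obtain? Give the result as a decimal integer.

Stored little-endian, the bytes at ascending addresses are 5F 73 64 DB.
Read back as big-endian, the last byte is least significant, giving 0x5F7364DB.
0x5F7364DB = 1601397979.

1601397979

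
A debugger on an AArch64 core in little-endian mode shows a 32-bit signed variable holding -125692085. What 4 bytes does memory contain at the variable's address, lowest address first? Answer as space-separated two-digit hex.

Two's complement of -125692085 in 32 bits: 125692085 = 0x077DE8B5; invert → 0xF882174A; add 1 → 0xF882174B.
Split into bytes (most-significant first): F8 82 17 4B.
Little-endian stores the least-significant byte at the lowest address.
So at ascending addresses the bytes are 4B 17 82 F8.

4B 17 82 F8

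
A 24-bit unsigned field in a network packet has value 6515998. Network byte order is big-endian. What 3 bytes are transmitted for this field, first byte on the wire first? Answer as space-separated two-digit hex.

63 6D 1E

6515998 in hexadecimal, padded to 24 bits, is 0x636D1E.
Split into bytes (most-significant first): 63 6D 1E.
Big-endian: lowest address holds the most-significant byte.
So the memory order matches the most-significant-first order: 63 6D 1E.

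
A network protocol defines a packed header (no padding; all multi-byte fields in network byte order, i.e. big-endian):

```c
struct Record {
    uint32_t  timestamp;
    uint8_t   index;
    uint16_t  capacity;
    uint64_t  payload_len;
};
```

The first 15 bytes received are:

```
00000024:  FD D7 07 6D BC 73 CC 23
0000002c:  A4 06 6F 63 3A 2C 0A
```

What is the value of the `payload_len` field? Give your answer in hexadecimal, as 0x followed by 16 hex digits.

`payload_len` follows `timestamp` (4 B), `index` (1 B), `capacity` (2 B), so it starts at offset 4 + 1 + 2 = 7 and occupies 8 bytes.
Bytes at offsets 7..14: 23 A4 06 6F 63 3A 2C 0A.
Big-endian: lowest address holds the most-significant byte.
The bytes are already most-significant first: 0x23A4066F633A2C0A.

0x23A4066F633A2C0A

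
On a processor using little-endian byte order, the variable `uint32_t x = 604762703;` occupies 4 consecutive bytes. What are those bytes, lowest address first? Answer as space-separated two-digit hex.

604762703 in hexadecimal, padded to 32 bits, is 0x240BF24F.
Split into bytes (most-significant first): 24 0B F2 4F.
Little-endian stores the least-significant byte at the lowest address.
So at ascending addresses the bytes are 4F F2 0B 24.

4F F2 0B 24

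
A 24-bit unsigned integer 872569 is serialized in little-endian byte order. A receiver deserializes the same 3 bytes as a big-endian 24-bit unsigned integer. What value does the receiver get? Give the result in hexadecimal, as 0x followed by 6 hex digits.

872569 in 24-bit hexadecimal is 0x0D5079.
Stored little-endian, the bytes at ascending addresses are 79 50 0D.
Read back as big-endian, the last byte is least significant, giving 0x79500D.

0x79500D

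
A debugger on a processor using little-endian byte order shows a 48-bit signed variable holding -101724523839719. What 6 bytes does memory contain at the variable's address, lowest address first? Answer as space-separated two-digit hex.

Two's complement of -101724523839719 in 48 bits: 101724523839719 = 0x5C84961BC0E7; invert → 0xA37B69E43F18; add 1 → 0xA37B69E43F19.
Split into bytes (most-significant first): A3 7B 69 E4 3F 19.
Little-endian: lowest address holds the least-significant byte.
So at ascending addresses the bytes are 19 3F E4 69 7B A3.

19 3F E4 69 7B A3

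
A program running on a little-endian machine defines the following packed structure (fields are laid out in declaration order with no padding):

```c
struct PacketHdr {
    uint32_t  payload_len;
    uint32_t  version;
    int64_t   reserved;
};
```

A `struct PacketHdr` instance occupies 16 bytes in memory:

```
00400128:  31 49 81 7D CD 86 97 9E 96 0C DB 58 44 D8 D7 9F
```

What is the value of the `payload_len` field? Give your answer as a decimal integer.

`payload_len` is the first field, at byte offset 0, occupying 4 bytes.
Bytes at offsets 0..3: 31 49 81 7D.
Little-endian: lowest address holds the least-significant byte.
Reassemble most-significant byte first: 7D 81 49 31 → 0x7D814931.
0x7D814931 = 2105624881.

2105624881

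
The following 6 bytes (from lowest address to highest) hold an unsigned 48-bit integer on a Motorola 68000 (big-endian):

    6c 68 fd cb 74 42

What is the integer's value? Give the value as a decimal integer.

119198190367810

Big-endian: lowest address holds the most-significant byte.
The bytes are already most-significant first: 0x6C68FDCB7442.
0x6C68FDCB7442 = 119198190367810.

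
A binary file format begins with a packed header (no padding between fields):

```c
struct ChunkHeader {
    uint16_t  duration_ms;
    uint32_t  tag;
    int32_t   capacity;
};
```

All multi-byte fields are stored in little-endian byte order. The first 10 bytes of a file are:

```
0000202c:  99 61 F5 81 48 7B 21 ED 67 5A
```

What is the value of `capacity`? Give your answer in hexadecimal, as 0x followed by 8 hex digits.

`capacity` follows `duration_ms` (2 B), `tag` (4 B), so it starts at offset 2 + 4 = 6 and occupies 4 bytes.
Bytes at offsets 6..9: 21 ED 67 5A.
Little-endian: lowest address holds the least-significant byte.
Reassemble most-significant byte first: 5A 67 ED 21 → 0x5A67ED21.

0x5A67ED21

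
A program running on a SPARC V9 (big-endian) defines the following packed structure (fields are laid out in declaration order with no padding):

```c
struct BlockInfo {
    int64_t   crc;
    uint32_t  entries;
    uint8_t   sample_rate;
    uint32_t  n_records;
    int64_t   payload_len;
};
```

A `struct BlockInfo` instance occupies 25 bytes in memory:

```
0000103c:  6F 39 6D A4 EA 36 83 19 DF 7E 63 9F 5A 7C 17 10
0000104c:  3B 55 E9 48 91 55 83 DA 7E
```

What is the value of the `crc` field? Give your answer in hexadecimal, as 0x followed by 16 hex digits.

0x6F396DA4EA368319

`crc` is the first field, at byte offset 0, occupying 8 bytes.
Bytes at offsets 0..7: 6F 39 6D A4 EA 36 83 19.
Big-endian stores the most-significant byte at the lowest address.
The bytes are already most-significant first: 0x6F396DA4EA368319.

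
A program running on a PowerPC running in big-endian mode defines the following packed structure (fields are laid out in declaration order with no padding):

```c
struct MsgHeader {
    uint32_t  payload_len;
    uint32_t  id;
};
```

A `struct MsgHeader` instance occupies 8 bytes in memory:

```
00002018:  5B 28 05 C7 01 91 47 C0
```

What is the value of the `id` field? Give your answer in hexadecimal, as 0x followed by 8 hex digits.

`id` follows `payload_len` (4 bytes), so it starts at byte offset 4 and occupies 4 bytes.
Bytes at offsets 4..7: 01 91 47 C0.
Big-endian stores the most-significant byte at the lowest address.
The bytes are already most-significant first: 0x019147C0.

0x019147C0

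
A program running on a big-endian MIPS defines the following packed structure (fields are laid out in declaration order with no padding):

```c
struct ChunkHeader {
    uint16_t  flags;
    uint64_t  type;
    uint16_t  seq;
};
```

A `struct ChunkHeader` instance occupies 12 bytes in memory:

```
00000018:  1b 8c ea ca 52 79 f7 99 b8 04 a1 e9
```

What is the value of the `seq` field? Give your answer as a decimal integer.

`seq` follows `flags` (2 B), `type` (8 B), so it starts at offset 2 + 8 = 10 and occupies 2 bytes.
Bytes at offsets 10..11: A1 E9.
Big-endian stores the most-significant byte at the lowest address.
The bytes are already most-significant first: 0xA1E9.
0xA1E9 = 41449.

41449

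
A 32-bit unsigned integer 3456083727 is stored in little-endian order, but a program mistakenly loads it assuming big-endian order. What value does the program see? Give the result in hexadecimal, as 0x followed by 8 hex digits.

3456083727 in 32-bit hexadecimal is 0xCDFFA70F.
Stored little-endian, the bytes at ascending addresses are 0F A7 FF CD.
Read back as big-endian, the last byte is least significant, giving 0x0FA7FFCD.

0x0FA7FFCD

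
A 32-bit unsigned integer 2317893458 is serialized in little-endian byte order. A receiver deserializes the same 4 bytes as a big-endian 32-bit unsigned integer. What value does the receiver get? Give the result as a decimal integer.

2317893458 in 32-bit hexadecimal is 0x8A283F52.
Stored little-endian, the bytes at ascending addresses are 52 3F 28 8A.
Read back as big-endian, the last byte is least significant, giving 0x523F288A.
0x523F288A = 1379870858.

1379870858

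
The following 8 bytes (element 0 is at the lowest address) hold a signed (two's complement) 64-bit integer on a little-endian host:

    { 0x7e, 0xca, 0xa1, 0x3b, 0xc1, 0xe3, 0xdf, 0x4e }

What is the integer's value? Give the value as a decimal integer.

5683511673833507454

In little-endian order the low byte comes first in memory.
Reassemble most-significant byte first: 4E DF E3 C1 3B A1 CA 7E → 0x4EDFE3C13BA1CA7E.
0x4EDFE3C13BA1CA7E = 5683511673833507454.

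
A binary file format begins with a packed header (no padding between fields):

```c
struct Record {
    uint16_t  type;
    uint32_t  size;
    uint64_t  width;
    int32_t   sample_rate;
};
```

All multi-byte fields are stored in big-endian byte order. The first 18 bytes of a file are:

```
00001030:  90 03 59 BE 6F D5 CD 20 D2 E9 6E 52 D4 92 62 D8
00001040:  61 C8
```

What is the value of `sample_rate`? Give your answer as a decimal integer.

`sample_rate` follows `type` (2 B), `size` (4 B), `width` (8 B), so it starts at offset 2 + 4 + 8 = 14 and occupies 4 bytes.
Bytes at offsets 14..17: 62 D8 61 C8.
Big-endian: lowest address holds the most-significant byte.
The bytes are already most-significant first: 0x62D861C8.
0x62D861C8 = 1658347976.

1658347976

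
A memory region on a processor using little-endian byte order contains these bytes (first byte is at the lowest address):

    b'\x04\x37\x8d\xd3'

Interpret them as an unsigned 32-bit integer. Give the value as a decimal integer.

3549247236

In little-endian order the low byte comes first in memory.
Reassemble most-significant byte first: D3 8D 37 04 → 0xD38D3704.
0xD38D3704 = 3549247236.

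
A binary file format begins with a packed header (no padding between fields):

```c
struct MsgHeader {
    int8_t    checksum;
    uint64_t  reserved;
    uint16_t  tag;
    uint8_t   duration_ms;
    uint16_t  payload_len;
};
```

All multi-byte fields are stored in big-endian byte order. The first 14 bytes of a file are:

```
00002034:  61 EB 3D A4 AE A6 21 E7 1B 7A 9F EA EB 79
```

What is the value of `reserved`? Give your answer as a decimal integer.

`reserved` follows `checksum` (1 byte), so it starts at byte offset 1 and occupies 8 bytes.
Bytes at offsets 1..8: EB 3D A4 AE A6 21 E7 1B.
Big-endian stores the most-significant byte at the lowest address.
The bytes are already most-significant first: 0xEB3DA4AEA621E71B.
0xEB3DA4AEA621E71B = 16950885642510919451.

16950885642510919451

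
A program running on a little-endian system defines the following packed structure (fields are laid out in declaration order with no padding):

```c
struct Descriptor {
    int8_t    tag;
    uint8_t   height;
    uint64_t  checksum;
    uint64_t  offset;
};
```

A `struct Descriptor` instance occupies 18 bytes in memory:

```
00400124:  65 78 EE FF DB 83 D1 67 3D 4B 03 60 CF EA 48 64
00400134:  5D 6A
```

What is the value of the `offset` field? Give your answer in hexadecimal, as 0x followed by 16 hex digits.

`offset` follows `tag` (1 B), `height` (1 B), `checksum` (8 B), so it starts at offset 1 + 1 + 8 = 10 and occupies 8 bytes.
Bytes at offsets 10..17: 03 60 CF EA 48 64 5D 6A.
Little-endian: lowest address holds the least-significant byte.
Reassemble most-significant byte first: 6A 5D 64 48 EA CF 60 03 → 0x6A5D6448EACF6003.

0x6A5D6448EACF6003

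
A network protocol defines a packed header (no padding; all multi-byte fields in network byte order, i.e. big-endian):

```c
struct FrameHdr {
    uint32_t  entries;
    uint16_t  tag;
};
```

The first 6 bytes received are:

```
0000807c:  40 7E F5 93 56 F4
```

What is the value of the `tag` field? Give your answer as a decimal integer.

22260

`tag` follows `entries` (4 bytes), so it starts at byte offset 4 and occupies 2 bytes.
Bytes at offsets 4..5: 56 F4.
In big-endian order the high byte comes first in memory.
The bytes are already most-significant first: 0x56F4.
0x56F4 = 22260.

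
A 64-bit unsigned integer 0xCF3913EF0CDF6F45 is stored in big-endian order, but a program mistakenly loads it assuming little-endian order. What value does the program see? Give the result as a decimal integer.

Stored big-endian, the bytes at ascending addresses are CF 39 13 EF 0C DF 6F 45.
Read back as little-endian, the first byte is least significant, giving 0x456FDF0CEF1339CF.
0x456FDF0CEF1339CF = 5003462957675526607.

5003462957675526607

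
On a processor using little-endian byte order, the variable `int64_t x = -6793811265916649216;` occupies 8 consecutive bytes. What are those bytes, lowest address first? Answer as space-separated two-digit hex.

00 C1 FD 17 A6 88 B7 A1

Two's complement of -6793811265916649216 in 64 bits: 6793811265916649216 = 0x5E487759E8023F00; invert → 0xA1B788A617FDC0FF; add 1 → 0xA1B788A617FDC100.
Split into bytes (most-significant first): A1 B7 88 A6 17 FD C1 00.
Little-endian: lowest address holds the least-significant byte.
So at ascending addresses the bytes are 00 C1 FD 17 A6 88 B7 A1.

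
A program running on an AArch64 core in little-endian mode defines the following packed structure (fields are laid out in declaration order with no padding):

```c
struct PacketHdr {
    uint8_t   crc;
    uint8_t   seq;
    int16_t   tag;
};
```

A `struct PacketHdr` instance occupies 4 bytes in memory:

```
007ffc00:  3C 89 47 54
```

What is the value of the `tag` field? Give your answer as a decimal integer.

`tag` follows `crc` (1 B), `seq` (1 B), so it starts at offset 1 + 1 = 2 and occupies 2 bytes.
Bytes at offsets 2..3: 47 54.
In little-endian order the low byte comes first in memory.
Reassemble most-significant byte first: 54 47 → 0x5447.
0x5447 = 21575.

21575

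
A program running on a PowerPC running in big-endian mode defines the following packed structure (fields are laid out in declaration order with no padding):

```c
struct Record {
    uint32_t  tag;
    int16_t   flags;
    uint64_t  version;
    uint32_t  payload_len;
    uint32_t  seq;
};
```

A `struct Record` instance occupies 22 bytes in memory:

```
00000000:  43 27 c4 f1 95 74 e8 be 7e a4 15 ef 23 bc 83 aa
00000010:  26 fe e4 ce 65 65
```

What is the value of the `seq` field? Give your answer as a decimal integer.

3838731621

`seq` follows `tag` (4 B), `flags` (2 B), `version` (8 B), `payload_len` (4 B), so it starts at offset 4 + 2 + 8 + 4 = 18 and occupies 4 bytes.
Bytes at offsets 18..21: E4 CE 65 65.
In big-endian order the high byte comes first in memory.
The bytes are already most-significant first: 0xE4CE6565.
0xE4CE6565 = 3838731621.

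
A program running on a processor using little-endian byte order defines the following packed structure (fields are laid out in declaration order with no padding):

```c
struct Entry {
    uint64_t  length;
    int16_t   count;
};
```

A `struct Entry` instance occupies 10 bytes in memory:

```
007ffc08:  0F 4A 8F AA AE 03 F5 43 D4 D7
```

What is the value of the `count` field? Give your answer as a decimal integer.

-10284

`count` follows `length` (8 bytes), so it starts at byte offset 8 and occupies 2 bytes.
Bytes at offsets 8..9: D4 D7.
Little-endian: lowest address holds the least-significant byte.
Reassemble most-significant byte first: D7 D4 → 0xD7D4.
Top bit is set, so as a signed 16-bit value this is 0xD7D4 − 2^16 = -10284.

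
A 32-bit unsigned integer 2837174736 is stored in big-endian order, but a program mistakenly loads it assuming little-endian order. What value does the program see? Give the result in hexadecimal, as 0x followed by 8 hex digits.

0xD0D91BA9

2837174736 in 32-bit hexadecimal is 0xA91BD9D0.
Stored big-endian, the bytes at ascending addresses are A9 1B D9 D0.
Read back as little-endian, the first byte is least significant, giving 0xD0D91BA9.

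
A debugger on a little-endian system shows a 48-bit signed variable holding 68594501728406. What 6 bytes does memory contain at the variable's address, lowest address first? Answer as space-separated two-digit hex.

68594501728406 in hexadecimal, padded to 48 bits, is 0x3E62E6E8B896.
Split into bytes (most-significant first): 3E 62 E6 E8 B8 96.
In little-endian order the low byte comes first in memory.
So at ascending addresses the bytes are 96 B8 E8 E6 62 3E.

96 B8 E8 E6 62 3E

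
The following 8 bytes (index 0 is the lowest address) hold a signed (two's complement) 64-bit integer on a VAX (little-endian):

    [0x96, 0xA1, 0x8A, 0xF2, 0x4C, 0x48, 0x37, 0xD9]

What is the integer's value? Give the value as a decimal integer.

-2794685548436217450

In little-endian order the low byte comes first in memory.
Reassemble most-significant byte first: D9 37 48 4C F2 8A A1 96 → 0xD937484CF28AA196.
Top bit is set, so as a signed 64-bit value this is 0xD937484CF28AA196 − 2^64 = -2794685548436217450.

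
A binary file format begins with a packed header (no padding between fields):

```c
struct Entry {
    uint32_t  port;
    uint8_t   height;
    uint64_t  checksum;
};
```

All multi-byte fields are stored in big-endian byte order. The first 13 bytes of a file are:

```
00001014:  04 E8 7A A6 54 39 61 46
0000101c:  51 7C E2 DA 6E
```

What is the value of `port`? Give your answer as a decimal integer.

`port` is the first field, at byte offset 0, occupying 4 bytes.
Bytes at offsets 0..3: 04 E8 7A A6.
Big-endian: lowest address holds the most-significant byte.
The bytes are already most-significant first: 0x04E87AA6.
0x04E87AA6 = 82344614.

82344614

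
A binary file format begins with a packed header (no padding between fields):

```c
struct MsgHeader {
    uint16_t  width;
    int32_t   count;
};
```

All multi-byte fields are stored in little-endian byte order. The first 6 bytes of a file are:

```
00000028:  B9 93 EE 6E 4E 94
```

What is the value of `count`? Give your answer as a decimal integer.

-1806799122

`count` follows `width` (2 bytes), so it starts at byte offset 2 and occupies 4 bytes.
Bytes at offsets 2..5: EE 6E 4E 94.
In little-endian order the low byte comes first in memory.
Reassemble most-significant byte first: 94 4E 6E EE → 0x944E6EEE.
Top bit is set, so as a signed 32-bit value this is 0x944E6EEE − 2^32 = -1806799122.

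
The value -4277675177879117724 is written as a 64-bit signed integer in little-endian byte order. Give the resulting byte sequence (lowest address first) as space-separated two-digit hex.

Two's complement of -4277675177879117724 in 64 bits: 4277675177879117724 = 0x3B5D5AE901FD9F9C; invert → 0xC4A2A516FE026063; add 1 → 0xC4A2A516FE026064.
Split into bytes (most-significant first): C4 A2 A5 16 FE 02 60 64.
In little-endian order the low byte comes first in memory.
So at ascending addresses the bytes are 64 60 02 FE 16 A5 A2 C4.

64 60 02 FE 16 A5 A2 C4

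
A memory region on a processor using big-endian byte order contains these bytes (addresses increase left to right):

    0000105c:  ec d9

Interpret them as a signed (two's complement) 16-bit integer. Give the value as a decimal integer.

-4903

Big-endian stores the most-significant byte at the lowest address.
The bytes are already most-significant first: 0xECD9.
Top bit is set, so as a signed 16-bit value this is 0xECD9 − 2^16 = -4903.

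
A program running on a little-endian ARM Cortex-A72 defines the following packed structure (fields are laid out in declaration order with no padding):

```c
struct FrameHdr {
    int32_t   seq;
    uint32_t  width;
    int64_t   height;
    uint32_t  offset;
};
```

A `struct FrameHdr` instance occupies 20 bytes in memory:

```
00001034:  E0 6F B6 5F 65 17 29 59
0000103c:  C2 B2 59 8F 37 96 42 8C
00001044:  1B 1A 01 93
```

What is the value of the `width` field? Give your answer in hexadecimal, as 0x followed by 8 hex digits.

`width` follows `seq` (4 bytes), so it starts at byte offset 4 and occupies 4 bytes.
Bytes at offsets 4..7: 65 17 29 59.
Little-endian: lowest address holds the least-significant byte.
Reassemble most-significant byte first: 59 29 17 65 → 0x59291765.

0x59291765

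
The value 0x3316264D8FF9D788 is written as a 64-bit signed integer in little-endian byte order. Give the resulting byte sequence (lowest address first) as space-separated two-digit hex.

88 D7 F9 8F 4D 26 16 33

Split into bytes (most-significant first): 33 16 26 4D 8F F9 D7 88.
In little-endian order the low byte comes first in memory.
So at ascending addresses the bytes are 88 D7 F9 8F 4D 26 16 33.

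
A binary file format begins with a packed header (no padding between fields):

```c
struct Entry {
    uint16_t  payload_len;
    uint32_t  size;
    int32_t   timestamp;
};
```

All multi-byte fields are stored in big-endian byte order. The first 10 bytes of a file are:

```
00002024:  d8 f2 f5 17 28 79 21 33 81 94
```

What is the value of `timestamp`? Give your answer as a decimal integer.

557023636

`timestamp` follows `payload_len` (2 B), `size` (4 B), so it starts at offset 2 + 4 = 6 and occupies 4 bytes.
Bytes at offsets 6..9: 21 33 81 94.
Big-endian stores the most-significant byte at the lowest address.
The bytes are already most-significant first: 0x21338194.
0x21338194 = 557023636.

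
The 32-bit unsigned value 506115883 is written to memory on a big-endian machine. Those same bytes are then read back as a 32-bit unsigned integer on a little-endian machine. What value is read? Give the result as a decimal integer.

733424158

506115883 in 32-bit hexadecimal is 0x1E2AB72B.
Stored big-endian, the bytes at ascending addresses are 1E 2A B7 2B.
Read back as little-endian, the first byte is least significant, giving 0x2BB72A1E.
0x2BB72A1E = 733424158.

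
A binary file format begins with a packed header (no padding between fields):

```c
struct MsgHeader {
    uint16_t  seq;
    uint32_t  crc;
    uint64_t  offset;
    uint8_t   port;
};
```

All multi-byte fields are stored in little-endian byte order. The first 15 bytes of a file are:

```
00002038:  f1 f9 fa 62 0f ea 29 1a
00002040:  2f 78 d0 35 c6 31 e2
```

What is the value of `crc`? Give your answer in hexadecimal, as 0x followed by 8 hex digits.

`crc` follows `seq` (2 bytes), so it starts at byte offset 2 and occupies 4 bytes.
Bytes at offsets 2..5: FA 62 0F EA.
Little-endian: lowest address holds the least-significant byte.
Reassemble most-significant byte first: EA 0F 62 FA → 0xEA0F62FA.

0xEA0F62FA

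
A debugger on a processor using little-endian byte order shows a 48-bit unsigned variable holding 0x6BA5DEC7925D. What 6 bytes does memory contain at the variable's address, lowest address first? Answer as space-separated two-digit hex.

5D 92 C7 DE A5 6B

Split into bytes (most-significant first): 6B A5 DE C7 92 5D.
Little-endian: lowest address holds the least-significant byte.
So at ascending addresses the bytes are 5D 92 C7 DE A5 6B.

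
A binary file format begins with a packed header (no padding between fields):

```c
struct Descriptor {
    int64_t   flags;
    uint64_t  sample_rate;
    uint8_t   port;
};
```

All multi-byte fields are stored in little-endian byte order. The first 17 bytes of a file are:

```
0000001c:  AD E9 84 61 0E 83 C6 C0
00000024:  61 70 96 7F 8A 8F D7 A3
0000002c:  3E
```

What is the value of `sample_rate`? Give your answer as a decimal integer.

`sample_rate` follows `flags` (8 bytes), so it starts at byte offset 8 and occupies 8 bytes.
Bytes at offsets 8..15: 61 70 96 7F 8A 8F D7 A3.
In little-endian order the low byte comes first in memory.
Reassemble most-significant byte first: A3 D7 8F 8A 7F 96 70 61 → 0xA3D78F8A7F967061.
0xA3D78F8A7F967061 = 11806062773183869025.

11806062773183869025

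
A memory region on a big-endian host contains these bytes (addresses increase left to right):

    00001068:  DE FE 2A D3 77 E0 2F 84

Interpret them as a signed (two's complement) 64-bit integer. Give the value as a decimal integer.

-2378416465467396220

Big-endian stores the most-significant byte at the lowest address.
The bytes are already most-significant first: 0xDEFE2AD377E02F84.
Top bit is set, so as a signed 64-bit value this is 0xDEFE2AD377E02F84 − 2^64 = -2378416465467396220.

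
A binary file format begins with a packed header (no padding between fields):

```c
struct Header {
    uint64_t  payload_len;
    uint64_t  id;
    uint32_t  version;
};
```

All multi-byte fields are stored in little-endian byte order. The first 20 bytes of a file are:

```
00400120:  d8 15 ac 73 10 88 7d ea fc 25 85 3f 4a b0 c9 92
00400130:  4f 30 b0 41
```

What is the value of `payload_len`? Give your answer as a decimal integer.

`payload_len` is the first field, at byte offset 0, occupying 8 bytes.
Bytes at offsets 0..7: D8 15 AC 73 10 88 7D EA.
Little-endian: lowest address holds the least-significant byte.
Reassemble most-significant byte first: EA 7D 88 10 73 AC 15 D8 → 0xEA7D881073AC15D8.
0xEA7D881073AC15D8 = 16896810981205480920.

16896810981205480920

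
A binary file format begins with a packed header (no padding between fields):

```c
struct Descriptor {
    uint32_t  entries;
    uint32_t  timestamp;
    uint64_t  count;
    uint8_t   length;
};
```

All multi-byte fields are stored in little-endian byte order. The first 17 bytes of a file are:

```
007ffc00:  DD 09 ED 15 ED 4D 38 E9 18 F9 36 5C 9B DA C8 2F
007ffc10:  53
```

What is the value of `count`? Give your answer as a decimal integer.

3443242275926636824

`count` follows `entries` (4 B), `timestamp` (4 B), so it starts at offset 4 + 4 = 8 and occupies 8 bytes.
Bytes at offsets 8..15: 18 F9 36 5C 9B DA C8 2F.
Little-endian stores the least-significant byte at the lowest address.
Reassemble most-significant byte first: 2F C8 DA 9B 5C 36 F9 18 → 0x2FC8DA9B5C36F918.
0x2FC8DA9B5C36F918 = 3443242275926636824.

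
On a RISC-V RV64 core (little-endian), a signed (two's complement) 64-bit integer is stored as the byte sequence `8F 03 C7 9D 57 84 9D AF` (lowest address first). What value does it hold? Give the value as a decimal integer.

Little-endian: lowest address holds the least-significant byte.
Reassemble most-significant byte first: AF 9D 84 57 9D C7 03 8F → 0xAF9D84579DC7038F.
Top bit is set, so as a signed 64-bit value this is 0xAF9D84579DC7038F − 2^64 = -5792328033884503153.

-5792328033884503153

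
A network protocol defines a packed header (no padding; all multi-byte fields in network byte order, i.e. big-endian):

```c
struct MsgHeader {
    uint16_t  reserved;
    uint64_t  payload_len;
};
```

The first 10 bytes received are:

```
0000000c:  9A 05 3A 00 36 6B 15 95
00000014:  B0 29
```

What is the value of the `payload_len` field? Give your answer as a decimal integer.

`payload_len` follows `reserved` (2 bytes), so it starts at byte offset 2 and occupies 8 bytes.
Bytes at offsets 2..9: 3A 00 36 6B 15 95 B0 29.
Big-endian: lowest address holds the most-significant byte.
The bytes are already most-significant first: 0x3A00366B1595B029.
0x3A00366B1595B029 = 4179400287751352361.

4179400287751352361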